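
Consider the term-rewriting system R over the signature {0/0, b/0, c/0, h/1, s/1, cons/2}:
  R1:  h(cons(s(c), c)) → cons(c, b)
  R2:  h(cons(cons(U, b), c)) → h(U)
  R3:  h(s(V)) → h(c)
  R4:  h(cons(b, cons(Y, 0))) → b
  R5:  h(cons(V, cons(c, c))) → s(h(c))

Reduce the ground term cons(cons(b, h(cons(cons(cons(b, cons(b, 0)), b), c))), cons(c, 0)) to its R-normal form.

cons(cons(b, b), cons(c, 0))

1. cons(cons(b, h(cons(cons(cons(b, cons(b, 0)), b), c))), cons(c, 0))  →  cons(cons(b, h(cons(b, cons(b, 0)))), cons(c, 0))   [R2 at 1.2]
2. cons(cons(b, h(cons(b, cons(b, 0)))), cons(c, 0))  →  cons(cons(b, b), cons(c, 0))   [R4 at 1.2]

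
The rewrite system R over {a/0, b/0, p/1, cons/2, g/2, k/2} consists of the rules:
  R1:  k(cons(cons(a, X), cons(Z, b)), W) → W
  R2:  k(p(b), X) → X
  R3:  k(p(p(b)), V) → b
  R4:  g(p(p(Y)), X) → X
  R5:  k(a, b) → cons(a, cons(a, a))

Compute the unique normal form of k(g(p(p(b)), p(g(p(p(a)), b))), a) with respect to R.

a

1. k(g(p(p(b)), p(g(p(p(a)), b))), a)  →  k(p(g(p(p(a)), b)), a)   [R4 at 1]
2. k(p(g(p(p(a)), b)), a)  →  k(p(b), a)   [R4 at 1.1]
3. k(p(b), a)  →  a   [R2 at ε]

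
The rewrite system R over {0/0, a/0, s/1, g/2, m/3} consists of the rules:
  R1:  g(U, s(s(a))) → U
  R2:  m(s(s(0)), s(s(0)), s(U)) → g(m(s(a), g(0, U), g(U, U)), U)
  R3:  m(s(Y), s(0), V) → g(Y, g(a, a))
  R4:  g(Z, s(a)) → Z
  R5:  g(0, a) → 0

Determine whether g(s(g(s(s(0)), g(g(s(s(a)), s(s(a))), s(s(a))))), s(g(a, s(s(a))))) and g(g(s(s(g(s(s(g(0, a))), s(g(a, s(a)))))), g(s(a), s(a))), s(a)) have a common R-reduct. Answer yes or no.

Reduce t₁ = g(s(g(s(s(0)), g(g(s(s(a)), s(s(a))), s(s(a))))), s(g(a, s(s(a))))):
1. g(s(g(s(s(0)), g(g(s(s(a)), s(s(a))), s(s(a))))), s(g(a, s(s(a)))))  →  g(s(g(s(s(0)), g(s(s(a)), s(s(a))))), s(g(a, s(s(a)))))   [R1 at 1.1.2]
2. g(s(g(s(s(0)), g(s(s(a)), s(s(a))))), s(g(a, s(s(a)))))  →  g(s(g(s(s(0)), s(s(a)))), s(g(a, s(s(a)))))   [R1 at 1.1.2]
3. g(s(g(s(s(0)), s(s(a)))), s(g(a, s(s(a)))))  →  g(s(s(s(0))), s(g(a, s(s(a)))))   [R1 at 1.1]
4. g(s(s(s(0))), s(g(a, s(s(a)))))  →  g(s(s(s(0))), s(a))   [R1 at 2.1]
5. g(s(s(s(0))), s(a))  →  s(s(s(0)))   [R4 at ε]

Reduce t₂ = g(g(s(s(g(s(s(g(0, a))), s(g(a, s(a)))))), g(s(a), s(a))), s(a)):
1. g(g(s(s(g(s(s(g(0, a))), s(g(a, s(a)))))), g(s(a), s(a))), s(a))  →  g(s(s(g(s(s(g(0, a))), s(g(a, s(a)))))), g(s(a), s(a)))   [R4 at ε]
2. g(s(s(g(s(s(g(0, a))), s(g(a, s(a)))))), g(s(a), s(a)))  →  g(s(s(g(s(s(0)), s(g(a, s(a)))))), g(s(a), s(a)))   [R5 at 1.1.1.1.1.1]
3. g(s(s(g(s(s(0)), s(g(a, s(a)))))), g(s(a), s(a)))  →  g(s(s(g(s(s(0)), s(a)))), g(s(a), s(a)))   [R4 at 1.1.1.2.1]
4. g(s(s(g(s(s(0)), s(a)))), g(s(a), s(a)))  →  g(s(s(s(s(0)))), g(s(a), s(a)))   [R4 at 1.1.1]
5. g(s(s(s(s(0)))), g(s(a), s(a)))  →  g(s(s(s(s(0)))), s(a))   [R4 at 2]
6. g(s(s(s(s(0)))), s(a))  →  s(s(s(s(0))))   [R4 at ε]

no — NF(t₁) = s(s(s(0))), NF(t₂) = s(s(s(s(0))))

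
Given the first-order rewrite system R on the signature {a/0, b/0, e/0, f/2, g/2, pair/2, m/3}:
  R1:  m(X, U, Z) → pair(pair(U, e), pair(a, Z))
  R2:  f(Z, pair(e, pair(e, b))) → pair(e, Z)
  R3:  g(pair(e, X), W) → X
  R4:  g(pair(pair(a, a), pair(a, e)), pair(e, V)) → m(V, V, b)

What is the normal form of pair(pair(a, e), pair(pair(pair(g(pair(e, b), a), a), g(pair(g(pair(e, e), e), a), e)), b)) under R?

1. pair(pair(a, e), pair(pair(pair(g(pair(e, b), a), a), g(pair(g(pair(e, e), e), a), e)), b))  →  pair(pair(a, e), pair(pair(pair(b, a), g(pair(g(pair(e, e), e), a), e)), b))   [R3 at 2.1.1.1]
2. pair(pair(a, e), pair(pair(pair(b, a), g(pair(g(pair(e, e), e), a), e)), b))  →  pair(pair(a, e), pair(pair(pair(b, a), g(pair(e, a), e)), b))   [R3 at 2.1.2.1.1]
3. pair(pair(a, e), pair(pair(pair(b, a), g(pair(e, a), e)), b))  →  pair(pair(a, e), pair(pair(pair(b, a), a), b))   [R3 at 2.1.2]

pair(pair(a, e), pair(pair(pair(b, a), a), b))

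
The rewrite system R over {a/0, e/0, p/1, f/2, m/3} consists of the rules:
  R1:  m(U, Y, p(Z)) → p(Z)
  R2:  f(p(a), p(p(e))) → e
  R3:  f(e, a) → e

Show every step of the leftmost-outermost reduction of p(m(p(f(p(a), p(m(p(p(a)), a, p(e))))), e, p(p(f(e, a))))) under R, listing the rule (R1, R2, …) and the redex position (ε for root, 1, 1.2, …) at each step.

1. p(m(p(f(p(a), p(m(p(p(a)), a, p(e))))), e, p(p(f(e, a)))))  →  p(p(p(f(e, a))))   [R1 at 1]
2. p(p(p(f(e, a))))  →  p(p(p(e)))   [R3 at 1.1.1]

p(p(p(e)))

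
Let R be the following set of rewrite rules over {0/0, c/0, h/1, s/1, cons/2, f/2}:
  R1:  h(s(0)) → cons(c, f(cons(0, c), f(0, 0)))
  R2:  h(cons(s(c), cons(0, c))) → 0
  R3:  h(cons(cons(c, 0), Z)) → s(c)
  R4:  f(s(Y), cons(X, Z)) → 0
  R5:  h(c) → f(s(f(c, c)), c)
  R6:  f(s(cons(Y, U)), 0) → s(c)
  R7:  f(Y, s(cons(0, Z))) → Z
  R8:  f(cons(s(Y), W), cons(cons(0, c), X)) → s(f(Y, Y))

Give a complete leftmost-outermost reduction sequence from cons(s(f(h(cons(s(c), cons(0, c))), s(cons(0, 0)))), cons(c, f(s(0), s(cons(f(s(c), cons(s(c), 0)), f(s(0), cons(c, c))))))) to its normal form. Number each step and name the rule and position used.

cons(s(0), cons(c, 0))

1. cons(s(f(h(cons(s(c), cons(0, c))), s(cons(0, 0)))), cons(c, f(s(0), s(cons(f(s(c), cons(s(c), 0)), f(s(0), cons(c, c)))))))  →  cons(s(0), cons(c, f(s(0), s(cons(f(s(c), cons(s(c), 0)), f(s(0), cons(c, c)))))))   [R7 at 1.1]
2. cons(s(0), cons(c, f(s(0), s(cons(f(s(c), cons(s(c), 0)), f(s(0), cons(c, c)))))))  →  cons(s(0), cons(c, f(s(0), s(cons(0, f(s(0), cons(c, c)))))))   [R4 at 2.2.2.1.1]
3. cons(s(0), cons(c, f(s(0), s(cons(0, f(s(0), cons(c, c)))))))  →  cons(s(0), cons(c, f(s(0), cons(c, c))))   [R7 at 2.2]
4. cons(s(0), cons(c, f(s(0), cons(c, c))))  →  cons(s(0), cons(c, 0))   [R4 at 2.2]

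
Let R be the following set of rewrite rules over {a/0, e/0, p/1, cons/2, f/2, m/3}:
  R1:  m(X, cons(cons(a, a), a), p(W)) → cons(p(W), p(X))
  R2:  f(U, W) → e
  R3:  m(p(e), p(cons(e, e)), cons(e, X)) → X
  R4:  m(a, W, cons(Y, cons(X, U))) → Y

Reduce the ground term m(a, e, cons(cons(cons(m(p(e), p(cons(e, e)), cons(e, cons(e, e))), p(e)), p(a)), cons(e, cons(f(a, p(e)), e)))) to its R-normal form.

1. m(a, e, cons(cons(cons(m(p(e), p(cons(e, e)), cons(e, cons(e, e))), p(e)), p(a)), cons(e, cons(f(a, p(e)), e))))  →  cons(cons(m(p(e), p(cons(e, e)), cons(e, cons(e, e))), p(e)), p(a))   [R4 at ε]
2. cons(cons(m(p(e), p(cons(e, e)), cons(e, cons(e, e))), p(e)), p(a))  →  cons(cons(cons(e, e), p(e)), p(a))   [R3 at 1.1]

cons(cons(cons(e, e), p(e)), p(a))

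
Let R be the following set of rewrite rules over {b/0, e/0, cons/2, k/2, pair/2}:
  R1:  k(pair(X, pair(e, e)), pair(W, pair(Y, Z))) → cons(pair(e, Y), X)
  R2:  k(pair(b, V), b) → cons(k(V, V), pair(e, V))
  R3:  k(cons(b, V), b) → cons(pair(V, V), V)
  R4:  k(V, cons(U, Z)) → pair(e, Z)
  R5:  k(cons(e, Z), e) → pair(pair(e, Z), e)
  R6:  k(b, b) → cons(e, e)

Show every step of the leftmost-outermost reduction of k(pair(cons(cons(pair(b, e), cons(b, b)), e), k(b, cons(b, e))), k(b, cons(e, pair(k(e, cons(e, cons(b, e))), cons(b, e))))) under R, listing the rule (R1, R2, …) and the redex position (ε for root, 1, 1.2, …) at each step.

1. k(pair(cons(cons(pair(b, e), cons(b, b)), e), k(b, cons(b, e))), k(b, cons(e, pair(k(e, cons(e, cons(b, e))), cons(b, e)))))  →  k(pair(cons(cons(pair(b, e), cons(b, b)), e), pair(e, e)), k(b, cons(e, pair(k(e, cons(e, cons(b, e))), cons(b, e)))))   [R4 at 1.2]
2. k(pair(cons(cons(pair(b, e), cons(b, b)), e), pair(e, e)), k(b, cons(e, pair(k(e, cons(e, cons(b, e))), cons(b, e)))))  →  k(pair(cons(cons(pair(b, e), cons(b, b)), e), pair(e, e)), pair(e, pair(k(e, cons(e, cons(b, e))), cons(b, e))))   [R4 at 2]
3. k(pair(cons(cons(pair(b, e), cons(b, b)), e), pair(e, e)), pair(e, pair(k(e, cons(e, cons(b, e))), cons(b, e))))  →  cons(pair(e, k(e, cons(e, cons(b, e)))), cons(cons(pair(b, e), cons(b, b)), e))   [R1 at ε]
4. cons(pair(e, k(e, cons(e, cons(b, e)))), cons(cons(pair(b, e), cons(b, b)), e))  →  cons(pair(e, pair(e, cons(b, e))), cons(cons(pair(b, e), cons(b, b)), e))   [R4 at 1.2]

cons(pair(e, pair(e, cons(b, e))), cons(cons(pair(b, e), cons(b, b)), e))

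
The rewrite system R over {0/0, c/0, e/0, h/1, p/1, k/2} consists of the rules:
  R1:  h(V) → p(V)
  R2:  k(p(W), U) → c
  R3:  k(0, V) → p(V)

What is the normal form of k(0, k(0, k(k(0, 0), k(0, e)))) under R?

p(p(c))

1. k(0, k(0, k(k(0, 0), k(0, e))))  →  p(k(0, k(k(0, 0), k(0, e))))   [R3 at ε]
2. p(k(0, k(k(0, 0), k(0, e))))  →  p(p(k(k(0, 0), k(0, e))))   [R3 at 1]
3. p(p(k(k(0, 0), k(0, e))))  →  p(p(k(p(0), k(0, e))))   [R3 at 1.1.1]
4. p(p(k(p(0), k(0, e))))  →  p(p(c))   [R2 at 1.1]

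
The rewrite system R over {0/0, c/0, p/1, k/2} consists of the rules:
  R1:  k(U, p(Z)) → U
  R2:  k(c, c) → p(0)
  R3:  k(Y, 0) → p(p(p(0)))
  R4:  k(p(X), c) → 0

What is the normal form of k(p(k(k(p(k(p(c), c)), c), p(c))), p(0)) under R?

p(0)

1. k(p(k(k(p(k(p(c), c)), c), p(c))), p(0))  →  p(k(k(p(k(p(c), c)), c), p(c)))   [R1 at ε]
2. p(k(k(p(k(p(c), c)), c), p(c)))  →  p(k(p(k(p(c), c)), c))   [R1 at 1]
3. p(k(p(k(p(c), c)), c))  →  p(0)   [R4 at 1]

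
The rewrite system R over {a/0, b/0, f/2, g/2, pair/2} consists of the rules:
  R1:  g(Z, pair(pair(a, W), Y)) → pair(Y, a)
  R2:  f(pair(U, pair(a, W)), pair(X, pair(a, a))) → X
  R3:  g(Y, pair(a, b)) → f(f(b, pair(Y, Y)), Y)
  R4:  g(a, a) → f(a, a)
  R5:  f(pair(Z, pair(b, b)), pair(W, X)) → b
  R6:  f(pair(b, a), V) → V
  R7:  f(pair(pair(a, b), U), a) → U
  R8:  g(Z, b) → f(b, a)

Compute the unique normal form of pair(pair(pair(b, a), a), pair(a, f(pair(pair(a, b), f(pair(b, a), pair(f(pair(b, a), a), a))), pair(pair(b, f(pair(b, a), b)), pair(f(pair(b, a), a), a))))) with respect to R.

1. pair(pair(pair(b, a), a), pair(a, f(pair(pair(a, b), f(pair(b, a), pair(f(pair(b, a), a), a))), pair(pair(b, f(pair(b, a), b)), pair(f(pair(b, a), a), a)))))  →  pair(pair(pair(b, a), a), pair(a, f(pair(pair(a, b), pair(f(pair(b, a), a), a)), pair(pair(b, f(pair(b, a), b)), pair(f(pair(b, a), a), a)))))   [R6 at 2.2.1.2]
2. pair(pair(pair(b, a), a), pair(a, f(pair(pair(a, b), pair(f(pair(b, a), a), a)), pair(pair(b, f(pair(b, a), b)), pair(f(pair(b, a), a), a)))))  →  pair(pair(pair(b, a), a), pair(a, f(pair(pair(a, b), pair(a, a)), pair(pair(b, f(pair(b, a), b)), pair(f(pair(b, a), a), a)))))   [R6 at 2.2.1.2.1]
3. pair(pair(pair(b, a), a), pair(a, f(pair(pair(a, b), pair(a, a)), pair(pair(b, f(pair(b, a), b)), pair(f(pair(b, a), a), a)))))  →  pair(pair(pair(b, a), a), pair(a, f(pair(pair(a, b), pair(a, a)), pair(pair(b, b), pair(f(pair(b, a), a), a)))))   [R6 at 2.2.2.1.2]
4. pair(pair(pair(b, a), a), pair(a, f(pair(pair(a, b), pair(a, a)), pair(pair(b, b), pair(f(pair(b, a), a), a)))))  →  pair(pair(pair(b, a), a), pair(a, f(pair(pair(a, b), pair(a, a)), pair(pair(b, b), pair(a, a)))))   [R6 at 2.2.2.2.1]
5. pair(pair(pair(b, a), a), pair(a, f(pair(pair(a, b), pair(a, a)), pair(pair(b, b), pair(a, a)))))  →  pair(pair(pair(b, a), a), pair(a, pair(b, b)))   [R2 at 2.2]

pair(pair(pair(b, a), a), pair(a, pair(b, b)))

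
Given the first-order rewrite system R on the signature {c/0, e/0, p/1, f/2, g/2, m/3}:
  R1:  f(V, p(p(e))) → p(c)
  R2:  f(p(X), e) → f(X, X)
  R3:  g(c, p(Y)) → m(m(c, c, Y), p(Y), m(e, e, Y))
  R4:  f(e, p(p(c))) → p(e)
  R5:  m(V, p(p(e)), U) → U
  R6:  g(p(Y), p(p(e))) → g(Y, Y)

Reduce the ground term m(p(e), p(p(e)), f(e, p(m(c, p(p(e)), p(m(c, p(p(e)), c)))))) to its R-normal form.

p(e)

1. m(p(e), p(p(e)), f(e, p(m(c, p(p(e)), p(m(c, p(p(e)), c))))))  →  f(e, p(m(c, p(p(e)), p(m(c, p(p(e)), c)))))   [R5 at ε]
2. f(e, p(m(c, p(p(e)), p(m(c, p(p(e)), c)))))  →  f(e, p(p(m(c, p(p(e)), c))))   [R5 at 2.1]
3. f(e, p(p(m(c, p(p(e)), c))))  →  f(e, p(p(c)))   [R5 at 2.1.1]
4. f(e, p(p(c)))  →  p(e)   [R4 at ε]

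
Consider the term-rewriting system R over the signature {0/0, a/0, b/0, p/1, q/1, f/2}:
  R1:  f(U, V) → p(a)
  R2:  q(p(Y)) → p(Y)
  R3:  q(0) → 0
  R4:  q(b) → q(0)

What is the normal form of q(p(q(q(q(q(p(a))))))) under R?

p(p(a))

1. q(p(q(q(q(q(p(a)))))))  →  p(q(q(q(q(p(a))))))   [R2 at ε]
2. p(q(q(q(q(p(a))))))  →  p(q(q(q(p(a)))))   [R2 at 1.1.1.1]
3. p(q(q(q(p(a)))))  →  p(q(q(p(a))))   [R2 at 1.1.1]
4. p(q(q(p(a))))  →  p(q(p(a)))   [R2 at 1.1]
5. p(q(p(a)))  →  p(p(a))   [R2 at 1]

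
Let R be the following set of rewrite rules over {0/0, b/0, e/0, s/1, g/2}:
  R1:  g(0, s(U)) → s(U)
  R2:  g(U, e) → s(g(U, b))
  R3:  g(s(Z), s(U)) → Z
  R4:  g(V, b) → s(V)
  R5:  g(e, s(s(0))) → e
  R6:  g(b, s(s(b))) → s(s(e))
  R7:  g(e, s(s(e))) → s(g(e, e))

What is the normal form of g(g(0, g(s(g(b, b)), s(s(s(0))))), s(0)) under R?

b

1. g(g(0, g(s(g(b, b)), s(s(s(0))))), s(0))  →  g(g(0, g(b, b)), s(0))   [R3 at 1.2]
2. g(g(0, g(b, b)), s(0))  →  g(g(0, s(b)), s(0))   [R4 at 1.2]
3. g(g(0, s(b)), s(0))  →  g(s(b), s(0))   [R1 at 1]
4. g(s(b), s(0))  →  b   [R3 at ε]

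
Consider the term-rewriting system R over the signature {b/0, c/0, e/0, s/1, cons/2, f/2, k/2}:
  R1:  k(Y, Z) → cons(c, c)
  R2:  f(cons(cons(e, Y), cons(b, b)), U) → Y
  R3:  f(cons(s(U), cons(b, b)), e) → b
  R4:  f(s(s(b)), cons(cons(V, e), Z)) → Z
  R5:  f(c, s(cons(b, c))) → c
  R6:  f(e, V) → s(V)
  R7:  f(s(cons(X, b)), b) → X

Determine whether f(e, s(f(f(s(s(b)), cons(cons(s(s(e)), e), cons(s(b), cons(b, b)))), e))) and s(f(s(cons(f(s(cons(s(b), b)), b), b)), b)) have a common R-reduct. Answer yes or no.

yes — NF(t₁) = s(s(b)), NF(t₂) = s(s(b))

Reduce t₁ = f(e, s(f(f(s(s(b)), cons(cons(s(s(e)), e), cons(s(b), cons(b, b)))), e))):
1. f(e, s(f(f(s(s(b)), cons(cons(s(s(e)), e), cons(s(b), cons(b, b)))), e)))  →  s(s(f(f(s(s(b)), cons(cons(s(s(e)), e), cons(s(b), cons(b, b)))), e)))   [R6 at ε]
2. s(s(f(f(s(s(b)), cons(cons(s(s(e)), e), cons(s(b), cons(b, b)))), e)))  →  s(s(f(cons(s(b), cons(b, b)), e)))   [R4 at 1.1.1]
3. s(s(f(cons(s(b), cons(b, b)), e)))  →  s(s(b))   [R3 at 1.1]

Reduce t₂ = s(f(s(cons(f(s(cons(s(b), b)), b), b)), b)):
1. s(f(s(cons(f(s(cons(s(b), b)), b), b)), b))  →  s(f(s(cons(s(b), b)), b))   [R7 at 1]
2. s(f(s(cons(s(b), b)), b))  →  s(s(b))   [R7 at 1]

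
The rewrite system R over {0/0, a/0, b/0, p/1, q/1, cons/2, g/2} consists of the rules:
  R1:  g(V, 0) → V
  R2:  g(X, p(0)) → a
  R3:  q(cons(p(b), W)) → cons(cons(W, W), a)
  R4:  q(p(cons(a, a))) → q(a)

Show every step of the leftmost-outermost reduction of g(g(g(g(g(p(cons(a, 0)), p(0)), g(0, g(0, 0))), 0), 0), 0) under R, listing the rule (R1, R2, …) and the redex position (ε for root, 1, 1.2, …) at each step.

1. g(g(g(g(g(p(cons(a, 0)), p(0)), g(0, g(0, 0))), 0), 0), 0)  →  g(g(g(g(p(cons(a, 0)), p(0)), g(0, g(0, 0))), 0), 0)   [R1 at ε]
2. g(g(g(g(p(cons(a, 0)), p(0)), g(0, g(0, 0))), 0), 0)  →  g(g(g(p(cons(a, 0)), p(0)), g(0, g(0, 0))), 0)   [R1 at ε]
3. g(g(g(p(cons(a, 0)), p(0)), g(0, g(0, 0))), 0)  →  g(g(p(cons(a, 0)), p(0)), g(0, g(0, 0)))   [R1 at ε]
4. g(g(p(cons(a, 0)), p(0)), g(0, g(0, 0)))  →  g(a, g(0, g(0, 0)))   [R2 at 1]
5. g(a, g(0, g(0, 0)))  →  g(a, g(0, 0))   [R1 at 2.2]
6. g(a, g(0, 0))  →  g(a, 0)   [R1 at 2]
7. g(a, 0)  →  a   [R1 at ε]

a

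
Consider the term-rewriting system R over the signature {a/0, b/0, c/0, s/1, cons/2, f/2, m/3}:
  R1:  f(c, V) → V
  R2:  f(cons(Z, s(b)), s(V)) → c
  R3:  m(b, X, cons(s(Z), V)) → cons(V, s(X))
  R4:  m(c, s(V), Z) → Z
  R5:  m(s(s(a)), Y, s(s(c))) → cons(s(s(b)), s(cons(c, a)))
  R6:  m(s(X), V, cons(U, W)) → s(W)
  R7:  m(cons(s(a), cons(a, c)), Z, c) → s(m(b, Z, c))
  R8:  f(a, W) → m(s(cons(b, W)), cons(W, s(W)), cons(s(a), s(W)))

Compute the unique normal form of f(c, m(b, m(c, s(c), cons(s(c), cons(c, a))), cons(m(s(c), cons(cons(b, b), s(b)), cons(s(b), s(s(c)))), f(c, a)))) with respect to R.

cons(a, s(cons(s(c), cons(c, a))))

1. f(c, m(b, m(c, s(c), cons(s(c), cons(c, a))), cons(m(s(c), cons(cons(b, b), s(b)), cons(s(b), s(s(c)))), f(c, a))))  →  m(b, m(c, s(c), cons(s(c), cons(c, a))), cons(m(s(c), cons(cons(b, b), s(b)), cons(s(b), s(s(c)))), f(c, a)))   [R1 at ε]
2. m(b, m(c, s(c), cons(s(c), cons(c, a))), cons(m(s(c), cons(cons(b, b), s(b)), cons(s(b), s(s(c)))), f(c, a)))  →  m(b, cons(s(c), cons(c, a)), cons(m(s(c), cons(cons(b, b), s(b)), cons(s(b), s(s(c)))), f(c, a)))   [R4 at 2]
3. m(b, cons(s(c), cons(c, a)), cons(m(s(c), cons(cons(b, b), s(b)), cons(s(b), s(s(c)))), f(c, a)))  →  m(b, cons(s(c), cons(c, a)), cons(s(s(s(c))), f(c, a)))   [R6 at 3.1]
4. m(b, cons(s(c), cons(c, a)), cons(s(s(s(c))), f(c, a)))  →  cons(f(c, a), s(cons(s(c), cons(c, a))))   [R3 at ε]
5. cons(f(c, a), s(cons(s(c), cons(c, a))))  →  cons(a, s(cons(s(c), cons(c, a))))   [R1 at 1]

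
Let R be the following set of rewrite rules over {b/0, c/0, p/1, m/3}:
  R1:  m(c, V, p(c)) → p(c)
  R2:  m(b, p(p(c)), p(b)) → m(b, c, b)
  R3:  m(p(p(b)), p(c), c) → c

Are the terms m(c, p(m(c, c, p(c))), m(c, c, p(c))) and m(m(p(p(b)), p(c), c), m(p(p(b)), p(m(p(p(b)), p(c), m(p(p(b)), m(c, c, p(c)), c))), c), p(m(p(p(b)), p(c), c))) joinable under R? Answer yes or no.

Reduce t₁ = m(c, p(m(c, c, p(c))), m(c, c, p(c))):
1. m(c, p(m(c, c, p(c))), m(c, c, p(c)))  →  m(c, p(p(c)), m(c, c, p(c)))   [R1 at 2.1]
2. m(c, p(p(c)), m(c, c, p(c)))  →  m(c, p(p(c)), p(c))   [R1 at 3]
3. m(c, p(p(c)), p(c))  →  p(c)   [R1 at ε]

Reduce t₂ = m(m(p(p(b)), p(c), c), m(p(p(b)), p(m(p(p(b)), p(c), m(p(p(b)), m(c, c, p(c)), c))), c), p(m(p(p(b)), p(c), c))):
1. m(m(p(p(b)), p(c), c), m(p(p(b)), p(m(p(p(b)), p(c), m(p(p(b)), m(c, c, p(c)), c))), c), p(m(p(p(b)), p(c), c)))  →  m(c, m(p(p(b)), p(m(p(p(b)), p(c), m(p(p(b)), m(c, c, p(c)), c))), c), p(m(p(p(b)), p(c), c)))   [R3 at 1]
2. m(c, m(p(p(b)), p(m(p(p(b)), p(c), m(p(p(b)), m(c, c, p(c)), c))), c), p(m(p(p(b)), p(c), c)))  →  m(c, m(p(p(b)), p(m(p(p(b)), p(c), m(p(p(b)), p(c), c))), c), p(m(p(p(b)), p(c), c)))   [R1 at 2.2.1.3.2]
3. m(c, m(p(p(b)), p(m(p(p(b)), p(c), m(p(p(b)), p(c), c))), c), p(m(p(p(b)), p(c), c)))  →  m(c, m(p(p(b)), p(m(p(p(b)), p(c), c)), c), p(m(p(p(b)), p(c), c)))   [R3 at 2.2.1.3]
4. m(c, m(p(p(b)), p(m(p(p(b)), p(c), c)), c), p(m(p(p(b)), p(c), c)))  →  m(c, m(p(p(b)), p(c), c), p(m(p(p(b)), p(c), c)))   [R3 at 2.2.1]
5. m(c, m(p(p(b)), p(c), c), p(m(p(p(b)), p(c), c)))  →  m(c, c, p(m(p(p(b)), p(c), c)))   [R3 at 2]
6. m(c, c, p(m(p(p(b)), p(c), c)))  →  m(c, c, p(c))   [R3 at 3.1]
7. m(c, c, p(c))  →  p(c)   [R1 at ε]

yes — NF(t₁) = p(c), NF(t₂) = p(c)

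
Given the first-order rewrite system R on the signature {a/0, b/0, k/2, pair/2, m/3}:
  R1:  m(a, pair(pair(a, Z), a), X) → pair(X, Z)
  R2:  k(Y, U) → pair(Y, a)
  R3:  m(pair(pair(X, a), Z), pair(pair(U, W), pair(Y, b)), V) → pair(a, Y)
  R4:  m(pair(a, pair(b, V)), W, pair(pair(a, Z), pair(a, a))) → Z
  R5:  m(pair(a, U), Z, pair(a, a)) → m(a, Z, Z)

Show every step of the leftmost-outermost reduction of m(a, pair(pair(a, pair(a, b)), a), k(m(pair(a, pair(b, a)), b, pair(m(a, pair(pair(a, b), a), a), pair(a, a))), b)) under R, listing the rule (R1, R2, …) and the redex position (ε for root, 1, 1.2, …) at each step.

pair(pair(b, a), pair(a, b))

1. m(a, pair(pair(a, pair(a, b)), a), k(m(pair(a, pair(b, a)), b, pair(m(a, pair(pair(a, b), a), a), pair(a, a))), b))  →  pair(k(m(pair(a, pair(b, a)), b, pair(m(a, pair(pair(a, b), a), a), pair(a, a))), b), pair(a, b))   [R1 at ε]
2. pair(k(m(pair(a, pair(b, a)), b, pair(m(a, pair(pair(a, b), a), a), pair(a, a))), b), pair(a, b))  →  pair(pair(m(pair(a, pair(b, a)), b, pair(m(a, pair(pair(a, b), a), a), pair(a, a))), a), pair(a, b))   [R2 at 1]
3. pair(pair(m(pair(a, pair(b, a)), b, pair(m(a, pair(pair(a, b), a), a), pair(a, a))), a), pair(a, b))  →  pair(pair(m(pair(a, pair(b, a)), b, pair(pair(a, b), pair(a, a))), a), pair(a, b))   [R1 at 1.1.3.1]
4. pair(pair(m(pair(a, pair(b, a)), b, pair(pair(a, b), pair(a, a))), a), pair(a, b))  →  pair(pair(b, a), pair(a, b))   [R4 at 1.1]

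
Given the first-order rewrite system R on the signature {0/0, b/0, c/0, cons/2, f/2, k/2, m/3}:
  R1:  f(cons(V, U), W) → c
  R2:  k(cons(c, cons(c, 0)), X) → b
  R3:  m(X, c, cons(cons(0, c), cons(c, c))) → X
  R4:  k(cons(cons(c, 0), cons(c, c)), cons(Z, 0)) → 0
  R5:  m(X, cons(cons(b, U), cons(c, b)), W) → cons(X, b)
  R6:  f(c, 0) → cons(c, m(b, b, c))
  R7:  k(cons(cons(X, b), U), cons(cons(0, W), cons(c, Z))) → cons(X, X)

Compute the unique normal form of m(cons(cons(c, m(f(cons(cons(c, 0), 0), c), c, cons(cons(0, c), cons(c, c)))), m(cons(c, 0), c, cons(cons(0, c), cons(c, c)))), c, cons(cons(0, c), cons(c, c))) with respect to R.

1. m(cons(cons(c, m(f(cons(cons(c, 0), 0), c), c, cons(cons(0, c), cons(c, c)))), m(cons(c, 0), c, cons(cons(0, c), cons(c, c)))), c, cons(cons(0, c), cons(c, c)))  →  cons(cons(c, m(f(cons(cons(c, 0), 0), c), c, cons(cons(0, c), cons(c, c)))), m(cons(c, 0), c, cons(cons(0, c), cons(c, c))))   [R3 at ε]
2. cons(cons(c, m(f(cons(cons(c, 0), 0), c), c, cons(cons(0, c), cons(c, c)))), m(cons(c, 0), c, cons(cons(0, c), cons(c, c))))  →  cons(cons(c, f(cons(cons(c, 0), 0), c)), m(cons(c, 0), c, cons(cons(0, c), cons(c, c))))   [R3 at 1.2]
3. cons(cons(c, f(cons(cons(c, 0), 0), c)), m(cons(c, 0), c, cons(cons(0, c), cons(c, c))))  →  cons(cons(c, c), m(cons(c, 0), c, cons(cons(0, c), cons(c, c))))   [R1 at 1.2]
4. cons(cons(c, c), m(cons(c, 0), c, cons(cons(0, c), cons(c, c))))  →  cons(cons(c, c), cons(c, 0))   [R3 at 2]

cons(cons(c, c), cons(c, 0))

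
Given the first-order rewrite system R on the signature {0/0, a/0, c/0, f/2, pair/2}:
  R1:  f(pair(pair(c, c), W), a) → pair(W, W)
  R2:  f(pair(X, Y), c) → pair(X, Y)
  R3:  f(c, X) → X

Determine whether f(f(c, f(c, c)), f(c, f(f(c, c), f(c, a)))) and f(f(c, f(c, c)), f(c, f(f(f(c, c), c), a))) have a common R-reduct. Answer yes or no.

yes — NF(t₁) = a, NF(t₂) = a

Reduce t₁ = f(f(c, f(c, c)), f(c, f(f(c, c), f(c, a)))):
1. f(f(c, f(c, c)), f(c, f(f(c, c), f(c, a))))  →  f(f(c, c), f(c, f(f(c, c), f(c, a))))   [R3 at 1]
2. f(f(c, c), f(c, f(f(c, c), f(c, a))))  →  f(c, f(c, f(f(c, c), f(c, a))))   [R3 at 1]
3. f(c, f(c, f(f(c, c), f(c, a))))  →  f(c, f(f(c, c), f(c, a)))   [R3 at ε]
4. f(c, f(f(c, c), f(c, a)))  →  f(f(c, c), f(c, a))   [R3 at ε]
5. f(f(c, c), f(c, a))  →  f(c, f(c, a))   [R3 at 1]
6. f(c, f(c, a))  →  f(c, a)   [R3 at ε]
7. f(c, a)  →  a   [R3 at ε]

Reduce t₂ = f(f(c, f(c, c)), f(c, f(f(f(c, c), c), a))):
1. f(f(c, f(c, c)), f(c, f(f(f(c, c), c), a)))  →  f(f(c, c), f(c, f(f(f(c, c), c), a)))   [R3 at 1]
2. f(f(c, c), f(c, f(f(f(c, c), c), a)))  →  f(c, f(c, f(f(f(c, c), c), a)))   [R3 at 1]
3. f(c, f(c, f(f(f(c, c), c), a)))  →  f(c, f(f(f(c, c), c), a))   [R3 at ε]
4. f(c, f(f(f(c, c), c), a))  →  f(f(f(c, c), c), a)   [R3 at ε]
5. f(f(f(c, c), c), a)  →  f(f(c, c), a)   [R3 at 1.1]
6. f(f(c, c), a)  →  f(c, a)   [R3 at 1]
7. f(c, a)  →  a   [R3 at ε]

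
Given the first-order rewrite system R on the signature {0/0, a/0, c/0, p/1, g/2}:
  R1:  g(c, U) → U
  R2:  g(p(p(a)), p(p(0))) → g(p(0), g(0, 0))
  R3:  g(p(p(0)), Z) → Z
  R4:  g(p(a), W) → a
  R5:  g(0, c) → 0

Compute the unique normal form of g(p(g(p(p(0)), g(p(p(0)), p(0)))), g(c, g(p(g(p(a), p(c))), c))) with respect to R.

a

1. g(p(g(p(p(0)), g(p(p(0)), p(0)))), g(c, g(p(g(p(a), p(c))), c)))  →  g(p(g(p(p(0)), p(0))), g(c, g(p(g(p(a), p(c))), c)))   [R3 at 1.1]
2. g(p(g(p(p(0)), p(0))), g(c, g(p(g(p(a), p(c))), c)))  →  g(p(p(0)), g(c, g(p(g(p(a), p(c))), c)))   [R3 at 1.1]
3. g(p(p(0)), g(c, g(p(g(p(a), p(c))), c)))  →  g(c, g(p(g(p(a), p(c))), c))   [R3 at ε]
4. g(c, g(p(g(p(a), p(c))), c))  →  g(p(g(p(a), p(c))), c)   [R1 at ε]
5. g(p(g(p(a), p(c))), c)  →  g(p(a), c)   [R4 at 1.1]
6. g(p(a), c)  →  a   [R4 at ε]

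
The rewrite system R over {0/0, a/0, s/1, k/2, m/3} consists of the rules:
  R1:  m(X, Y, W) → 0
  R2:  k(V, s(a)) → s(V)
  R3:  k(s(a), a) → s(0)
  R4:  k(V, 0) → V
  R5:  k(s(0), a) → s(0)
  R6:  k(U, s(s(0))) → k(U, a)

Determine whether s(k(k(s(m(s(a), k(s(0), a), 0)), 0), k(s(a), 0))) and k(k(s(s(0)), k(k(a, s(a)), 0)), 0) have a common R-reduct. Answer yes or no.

Reduce t₁ = s(k(k(s(m(s(a), k(s(0), a), 0)), 0), k(s(a), 0))):
1. s(k(k(s(m(s(a), k(s(0), a), 0)), 0), k(s(a), 0)))  →  s(k(s(m(s(a), k(s(0), a), 0)), k(s(a), 0)))   [R4 at 1.1]
2. s(k(s(m(s(a), k(s(0), a), 0)), k(s(a), 0)))  →  s(k(s(0), k(s(a), 0)))   [R1 at 1.1.1]
3. s(k(s(0), k(s(a), 0)))  →  s(k(s(0), s(a)))   [R4 at 1.2]
4. s(k(s(0), s(a)))  →  s(s(s(0)))   [R2 at 1]

Reduce t₂ = k(k(s(s(0)), k(k(a, s(a)), 0)), 0):
1. k(k(s(s(0)), k(k(a, s(a)), 0)), 0)  →  k(s(s(0)), k(k(a, s(a)), 0))   [R4 at ε]
2. k(s(s(0)), k(k(a, s(a)), 0))  →  k(s(s(0)), k(a, s(a)))   [R4 at 2]
3. k(s(s(0)), k(a, s(a)))  →  k(s(s(0)), s(a))   [R2 at 2]
4. k(s(s(0)), s(a))  →  s(s(s(0)))   [R2 at ε]

yes — NF(t₁) = s(s(s(0))), NF(t₂) = s(s(s(0)))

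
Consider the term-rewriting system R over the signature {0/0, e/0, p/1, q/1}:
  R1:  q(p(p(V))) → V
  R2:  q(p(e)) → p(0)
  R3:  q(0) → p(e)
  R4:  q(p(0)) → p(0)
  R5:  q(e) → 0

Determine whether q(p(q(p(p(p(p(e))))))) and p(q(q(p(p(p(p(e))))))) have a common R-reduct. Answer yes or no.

Reduce t₁ = q(p(q(p(p(p(p(e))))))):
1. q(p(q(p(p(p(p(e)))))))  →  q(p(p(p(e))))   [R1 at 1.1]
2. q(p(p(p(e))))  →  p(e)   [R1 at ε]

Reduce t₂ = p(q(q(p(p(p(p(e))))))):
1. p(q(q(p(p(p(p(e)))))))  →  p(q(p(p(e))))   [R1 at 1.1]
2. p(q(p(p(e))))  →  p(e)   [R1 at 1]

yes — NF(t₁) = p(e), NF(t₂) = p(e)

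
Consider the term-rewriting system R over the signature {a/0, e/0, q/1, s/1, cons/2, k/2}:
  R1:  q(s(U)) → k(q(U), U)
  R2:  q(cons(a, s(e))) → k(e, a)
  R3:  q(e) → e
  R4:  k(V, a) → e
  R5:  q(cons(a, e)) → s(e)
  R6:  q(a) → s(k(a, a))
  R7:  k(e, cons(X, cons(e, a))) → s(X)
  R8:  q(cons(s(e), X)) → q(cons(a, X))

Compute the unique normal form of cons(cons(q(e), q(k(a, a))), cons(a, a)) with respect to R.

cons(cons(e, e), cons(a, a))

1. cons(cons(q(e), q(k(a, a))), cons(a, a))  →  cons(cons(e, q(k(a, a))), cons(a, a))   [R3 at 1.1]
2. cons(cons(e, q(k(a, a))), cons(a, a))  →  cons(cons(e, q(e)), cons(a, a))   [R4 at 1.2.1]
3. cons(cons(e, q(e)), cons(a, a))  →  cons(cons(e, e), cons(a, a))   [R3 at 1.2]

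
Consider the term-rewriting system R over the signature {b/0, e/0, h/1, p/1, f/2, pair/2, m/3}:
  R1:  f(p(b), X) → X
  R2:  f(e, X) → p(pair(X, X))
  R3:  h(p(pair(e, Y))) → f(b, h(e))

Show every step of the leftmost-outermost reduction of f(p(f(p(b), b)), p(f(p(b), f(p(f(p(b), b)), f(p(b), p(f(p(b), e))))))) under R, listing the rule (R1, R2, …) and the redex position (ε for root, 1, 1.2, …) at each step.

1. f(p(f(p(b), b)), p(f(p(b), f(p(f(p(b), b)), f(p(b), p(f(p(b), e)))))))  →  f(p(b), p(f(p(b), f(p(f(p(b), b)), f(p(b), p(f(p(b), e)))))))   [R1 at 1.1]
2. f(p(b), p(f(p(b), f(p(f(p(b), b)), f(p(b), p(f(p(b), e)))))))  →  p(f(p(b), f(p(f(p(b), b)), f(p(b), p(f(p(b), e))))))   [R1 at ε]
3. p(f(p(b), f(p(f(p(b), b)), f(p(b), p(f(p(b), e))))))  →  p(f(p(f(p(b), b)), f(p(b), p(f(p(b), e)))))   [R1 at 1]
4. p(f(p(f(p(b), b)), f(p(b), p(f(p(b), e)))))  →  p(f(p(b), f(p(b), p(f(p(b), e)))))   [R1 at 1.1.1]
5. p(f(p(b), f(p(b), p(f(p(b), e)))))  →  p(f(p(b), p(f(p(b), e))))   [R1 at 1]
6. p(f(p(b), p(f(p(b), e))))  →  p(p(f(p(b), e)))   [R1 at 1]
7. p(p(f(p(b), e)))  →  p(p(e))   [R1 at 1.1]

p(p(e))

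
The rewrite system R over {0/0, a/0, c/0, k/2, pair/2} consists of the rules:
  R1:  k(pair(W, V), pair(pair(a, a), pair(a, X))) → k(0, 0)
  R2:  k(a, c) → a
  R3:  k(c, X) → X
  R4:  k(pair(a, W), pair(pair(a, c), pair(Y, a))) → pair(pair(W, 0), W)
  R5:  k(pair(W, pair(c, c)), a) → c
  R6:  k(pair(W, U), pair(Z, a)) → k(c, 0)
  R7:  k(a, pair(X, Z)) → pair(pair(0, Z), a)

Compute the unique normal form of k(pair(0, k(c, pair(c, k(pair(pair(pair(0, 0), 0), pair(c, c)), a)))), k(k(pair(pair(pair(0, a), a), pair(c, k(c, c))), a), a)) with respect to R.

1. k(pair(0, k(c, pair(c, k(pair(pair(pair(0, 0), 0), pair(c, c)), a)))), k(k(pair(pair(pair(0, a), a), pair(c, k(c, c))), a), a))  →  k(pair(0, pair(c, k(pair(pair(pair(0, 0), 0), pair(c, c)), a))), k(k(pair(pair(pair(0, a), a), pair(c, k(c, c))), a), a))   [R3 at 1.2]
2. k(pair(0, pair(c, k(pair(pair(pair(0, 0), 0), pair(c, c)), a))), k(k(pair(pair(pair(0, a), a), pair(c, k(c, c))), a), a))  →  k(pair(0, pair(c, c)), k(k(pair(pair(pair(0, a), a), pair(c, k(c, c))), a), a))   [R5 at 1.2.2]
3. k(pair(0, pair(c, c)), k(k(pair(pair(pair(0, a), a), pair(c, k(c, c))), a), a))  →  k(pair(0, pair(c, c)), k(k(pair(pair(pair(0, a), a), pair(c, c)), a), a))   [R3 at 2.1.1.2.2]
4. k(pair(0, pair(c, c)), k(k(pair(pair(pair(0, a), a), pair(c, c)), a), a))  →  k(pair(0, pair(c, c)), k(c, a))   [R5 at 2.1]
5. k(pair(0, pair(c, c)), k(c, a))  →  k(pair(0, pair(c, c)), a)   [R3 at 2]
6. k(pair(0, pair(c, c)), a)  →  c   [R5 at ε]

c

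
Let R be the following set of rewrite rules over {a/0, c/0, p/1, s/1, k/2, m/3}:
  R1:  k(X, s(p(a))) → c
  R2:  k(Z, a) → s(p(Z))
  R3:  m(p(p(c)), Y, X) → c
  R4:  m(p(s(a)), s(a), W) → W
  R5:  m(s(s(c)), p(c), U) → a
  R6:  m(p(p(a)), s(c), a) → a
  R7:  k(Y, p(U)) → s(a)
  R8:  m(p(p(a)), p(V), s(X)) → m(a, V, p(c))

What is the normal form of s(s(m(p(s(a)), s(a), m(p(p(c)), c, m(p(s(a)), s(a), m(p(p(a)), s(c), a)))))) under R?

1. s(s(m(p(s(a)), s(a), m(p(p(c)), c, m(p(s(a)), s(a), m(p(p(a)), s(c), a))))))  →  s(s(m(p(p(c)), c, m(p(s(a)), s(a), m(p(p(a)), s(c), a)))))   [R4 at 1.1]
2. s(s(m(p(p(c)), c, m(p(s(a)), s(a), m(p(p(a)), s(c), a)))))  →  s(s(c))   [R3 at 1.1]

s(s(c))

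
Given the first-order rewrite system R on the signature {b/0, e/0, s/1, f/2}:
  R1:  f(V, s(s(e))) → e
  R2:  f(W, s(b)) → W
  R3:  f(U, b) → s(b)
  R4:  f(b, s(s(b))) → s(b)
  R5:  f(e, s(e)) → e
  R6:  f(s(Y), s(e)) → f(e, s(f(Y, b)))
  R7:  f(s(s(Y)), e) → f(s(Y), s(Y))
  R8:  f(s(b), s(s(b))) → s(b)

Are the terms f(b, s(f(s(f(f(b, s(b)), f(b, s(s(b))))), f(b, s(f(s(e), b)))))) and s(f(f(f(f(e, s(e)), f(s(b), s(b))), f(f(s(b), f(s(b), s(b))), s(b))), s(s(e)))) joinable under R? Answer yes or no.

no — NF(t₁) = s(b), NF(t₂) = s(e)

Reduce t₁ = f(b, s(f(s(f(f(b, s(b)), f(b, s(s(b))))), f(b, s(f(s(e), b)))))):
1. f(b, s(f(s(f(f(b, s(b)), f(b, s(s(b))))), f(b, s(f(s(e), b))))))  →  f(b, s(f(s(f(b, f(b, s(s(b))))), f(b, s(f(s(e), b))))))   [R2 at 2.1.1.1.1]
2. f(b, s(f(s(f(b, f(b, s(s(b))))), f(b, s(f(s(e), b))))))  →  f(b, s(f(s(f(b, s(b))), f(b, s(f(s(e), b))))))   [R4 at 2.1.1.1.2]
3. f(b, s(f(s(f(b, s(b))), f(b, s(f(s(e), b))))))  →  f(b, s(f(s(b), f(b, s(f(s(e), b))))))   [R2 at 2.1.1.1]
4. f(b, s(f(s(b), f(b, s(f(s(e), b))))))  →  f(b, s(f(s(b), f(b, s(s(b))))))   [R3 at 2.1.2.2.1]
5. f(b, s(f(s(b), f(b, s(s(b))))))  →  f(b, s(f(s(b), s(b))))   [R4 at 2.1.2]
6. f(b, s(f(s(b), s(b))))  →  f(b, s(s(b)))   [R2 at 2.1]
7. f(b, s(s(b)))  →  s(b)   [R4 at ε]

Reduce t₂ = s(f(f(f(f(e, s(e)), f(s(b), s(b))), f(f(s(b), f(s(b), s(b))), s(b))), s(s(e)))):
1. s(f(f(f(f(e, s(e)), f(s(b), s(b))), f(f(s(b), f(s(b), s(b))), s(b))), s(s(e))))  →  s(e)   [R1 at 1]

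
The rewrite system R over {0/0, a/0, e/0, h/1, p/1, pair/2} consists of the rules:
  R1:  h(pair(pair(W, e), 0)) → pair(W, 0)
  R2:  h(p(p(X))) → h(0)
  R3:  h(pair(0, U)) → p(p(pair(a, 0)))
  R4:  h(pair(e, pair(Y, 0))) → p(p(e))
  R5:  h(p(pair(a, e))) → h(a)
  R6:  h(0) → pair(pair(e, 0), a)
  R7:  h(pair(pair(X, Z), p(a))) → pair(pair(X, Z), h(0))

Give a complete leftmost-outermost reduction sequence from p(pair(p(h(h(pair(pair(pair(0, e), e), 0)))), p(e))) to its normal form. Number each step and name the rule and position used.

1. p(pair(p(h(h(pair(pair(pair(0, e), e), 0)))), p(e)))  →  p(pair(p(h(pair(pair(0, e), 0))), p(e)))   [R1 at 1.1.1.1]
2. p(pair(p(h(pair(pair(0, e), 0))), p(e)))  →  p(pair(p(pair(0, 0)), p(e)))   [R1 at 1.1.1]

p(pair(p(pair(0, 0)), p(e)))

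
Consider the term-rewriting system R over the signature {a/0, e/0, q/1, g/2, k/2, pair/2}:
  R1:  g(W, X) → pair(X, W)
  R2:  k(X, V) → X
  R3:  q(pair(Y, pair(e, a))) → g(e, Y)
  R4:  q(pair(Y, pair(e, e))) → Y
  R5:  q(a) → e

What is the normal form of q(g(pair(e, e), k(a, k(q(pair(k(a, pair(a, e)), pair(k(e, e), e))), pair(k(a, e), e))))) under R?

1. q(g(pair(e, e), k(a, k(q(pair(k(a, pair(a, e)), pair(k(e, e), e))), pair(k(a, e), e)))))  →  q(pair(k(a, k(q(pair(k(a, pair(a, e)), pair(k(e, e), e))), pair(k(a, e), e))), pair(e, e)))   [R1 at 1]
2. q(pair(k(a, k(q(pair(k(a, pair(a, e)), pair(k(e, e), e))), pair(k(a, e), e))), pair(e, e)))  →  k(a, k(q(pair(k(a, pair(a, e)), pair(k(e, e), e))), pair(k(a, e), e)))   [R4 at ε]
3. k(a, k(q(pair(k(a, pair(a, e)), pair(k(e, e), e))), pair(k(a, e), e)))  →  a   [R2 at ε]

a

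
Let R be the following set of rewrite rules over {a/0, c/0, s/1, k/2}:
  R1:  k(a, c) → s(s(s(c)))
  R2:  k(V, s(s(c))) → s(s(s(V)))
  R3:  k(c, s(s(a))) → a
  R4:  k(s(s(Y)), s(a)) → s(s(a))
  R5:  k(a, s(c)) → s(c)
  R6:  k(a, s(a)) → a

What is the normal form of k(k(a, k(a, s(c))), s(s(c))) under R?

1. k(k(a, k(a, s(c))), s(s(c)))  →  s(s(s(k(a, k(a, s(c))))))   [R2 at ε]
2. s(s(s(k(a, k(a, s(c))))))  →  s(s(s(k(a, s(c)))))   [R5 at 1.1.1.2]
3. s(s(s(k(a, s(c)))))  →  s(s(s(s(c))))   [R5 at 1.1.1]

s(s(s(s(c))))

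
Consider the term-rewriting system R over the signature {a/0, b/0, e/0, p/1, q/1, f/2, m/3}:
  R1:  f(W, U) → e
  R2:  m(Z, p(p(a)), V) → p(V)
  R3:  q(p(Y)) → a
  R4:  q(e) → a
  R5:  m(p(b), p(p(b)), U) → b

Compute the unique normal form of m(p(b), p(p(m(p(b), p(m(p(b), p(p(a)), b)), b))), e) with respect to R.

b

1. m(p(b), p(p(m(p(b), p(m(p(b), p(p(a)), b)), b))), e)  →  m(p(b), p(p(m(p(b), p(p(b)), b))), e)   [R2 at 2.1.1.2.1]
2. m(p(b), p(p(m(p(b), p(p(b)), b))), e)  →  m(p(b), p(p(b)), e)   [R5 at 2.1.1]
3. m(p(b), p(p(b)), e)  →  b   [R5 at ε]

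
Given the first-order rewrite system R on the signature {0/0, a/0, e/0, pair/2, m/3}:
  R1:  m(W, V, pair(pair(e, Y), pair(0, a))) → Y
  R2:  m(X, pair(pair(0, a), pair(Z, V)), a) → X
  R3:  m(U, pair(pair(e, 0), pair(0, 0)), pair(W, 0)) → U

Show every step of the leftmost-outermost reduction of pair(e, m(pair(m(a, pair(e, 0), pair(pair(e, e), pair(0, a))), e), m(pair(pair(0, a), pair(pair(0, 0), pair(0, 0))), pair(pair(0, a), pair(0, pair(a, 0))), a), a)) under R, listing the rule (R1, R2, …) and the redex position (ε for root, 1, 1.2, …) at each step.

pair(e, pair(e, e))

1. pair(e, m(pair(m(a, pair(e, 0), pair(pair(e, e), pair(0, a))), e), m(pair(pair(0, a), pair(pair(0, 0), pair(0, 0))), pair(pair(0, a), pair(0, pair(a, 0))), a), a))  →  pair(e, m(pair(e, e), m(pair(pair(0, a), pair(pair(0, 0), pair(0, 0))), pair(pair(0, a), pair(0, pair(a, 0))), a), a))   [R1 at 2.1.1]
2. pair(e, m(pair(e, e), m(pair(pair(0, a), pair(pair(0, 0), pair(0, 0))), pair(pair(0, a), pair(0, pair(a, 0))), a), a))  →  pair(e, m(pair(e, e), pair(pair(0, a), pair(pair(0, 0), pair(0, 0))), a))   [R2 at 2.2]
3. pair(e, m(pair(e, e), pair(pair(0, a), pair(pair(0, 0), pair(0, 0))), a))  →  pair(e, pair(e, e))   [R2 at 2]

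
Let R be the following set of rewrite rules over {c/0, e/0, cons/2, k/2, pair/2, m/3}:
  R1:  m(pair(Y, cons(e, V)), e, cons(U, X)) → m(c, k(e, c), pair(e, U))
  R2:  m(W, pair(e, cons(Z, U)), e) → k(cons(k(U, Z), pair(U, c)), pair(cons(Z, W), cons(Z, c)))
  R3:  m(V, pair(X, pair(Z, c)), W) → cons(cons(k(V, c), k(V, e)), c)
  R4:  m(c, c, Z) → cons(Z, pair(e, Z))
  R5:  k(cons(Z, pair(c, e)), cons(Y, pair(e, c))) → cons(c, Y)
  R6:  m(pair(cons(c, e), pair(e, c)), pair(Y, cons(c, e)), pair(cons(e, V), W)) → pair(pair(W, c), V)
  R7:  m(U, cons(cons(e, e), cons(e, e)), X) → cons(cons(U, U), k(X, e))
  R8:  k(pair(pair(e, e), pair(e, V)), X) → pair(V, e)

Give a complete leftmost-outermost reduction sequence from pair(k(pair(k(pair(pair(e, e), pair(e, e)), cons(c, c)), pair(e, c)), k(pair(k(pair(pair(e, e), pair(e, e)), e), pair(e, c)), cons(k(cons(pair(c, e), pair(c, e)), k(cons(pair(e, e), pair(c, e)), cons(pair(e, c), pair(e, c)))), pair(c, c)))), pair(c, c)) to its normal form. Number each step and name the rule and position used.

pair(pair(c, e), pair(c, c))

1. pair(k(pair(k(pair(pair(e, e), pair(e, e)), cons(c, c)), pair(e, c)), k(pair(k(pair(pair(e, e), pair(e, e)), e), pair(e, c)), cons(k(cons(pair(c, e), pair(c, e)), k(cons(pair(e, e), pair(c, e)), cons(pair(e, c), pair(e, c)))), pair(c, c)))), pair(c, c))  →  pair(k(pair(pair(e, e), pair(e, c)), k(pair(k(pair(pair(e, e), pair(e, e)), e), pair(e, c)), cons(k(cons(pair(c, e), pair(c, e)), k(cons(pair(e, e), pair(c, e)), cons(pair(e, c), pair(e, c)))), pair(c, c)))), pair(c, c))   [R8 at 1.1.1]
2. pair(k(pair(pair(e, e), pair(e, c)), k(pair(k(pair(pair(e, e), pair(e, e)), e), pair(e, c)), cons(k(cons(pair(c, e), pair(c, e)), k(cons(pair(e, e), pair(c, e)), cons(pair(e, c), pair(e, c)))), pair(c, c)))), pair(c, c))  →  pair(pair(c, e), pair(c, c))   [R8 at 1]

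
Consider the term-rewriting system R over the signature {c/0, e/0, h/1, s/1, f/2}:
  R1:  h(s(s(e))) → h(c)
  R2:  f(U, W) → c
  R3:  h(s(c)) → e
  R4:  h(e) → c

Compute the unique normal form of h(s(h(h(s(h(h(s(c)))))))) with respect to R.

1. h(s(h(h(s(h(h(s(c))))))))  →  h(s(h(h(s(h(e))))))   [R3 at 1.1.1.1.1.1]
2. h(s(h(h(s(h(e))))))  →  h(s(h(h(s(c)))))   [R4 at 1.1.1.1.1]
3. h(s(h(h(s(c)))))  →  h(s(h(e)))   [R3 at 1.1.1]
4. h(s(h(e)))  →  h(s(c))   [R4 at 1.1]
5. h(s(c))  →  e   [R3 at ε]

e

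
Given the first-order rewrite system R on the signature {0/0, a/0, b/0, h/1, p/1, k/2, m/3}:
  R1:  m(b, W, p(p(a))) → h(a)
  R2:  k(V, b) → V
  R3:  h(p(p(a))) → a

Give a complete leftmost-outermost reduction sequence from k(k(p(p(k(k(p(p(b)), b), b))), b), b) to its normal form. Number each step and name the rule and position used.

p(p(p(p(b))))

1. k(k(p(p(k(k(p(p(b)), b), b))), b), b)  →  k(p(p(k(k(p(p(b)), b), b))), b)   [R2 at ε]
2. k(p(p(k(k(p(p(b)), b), b))), b)  →  p(p(k(k(p(p(b)), b), b)))   [R2 at ε]
3. p(p(k(k(p(p(b)), b), b)))  →  p(p(k(p(p(b)), b)))   [R2 at 1.1]
4. p(p(k(p(p(b)), b)))  →  p(p(p(p(b))))   [R2 at 1.1]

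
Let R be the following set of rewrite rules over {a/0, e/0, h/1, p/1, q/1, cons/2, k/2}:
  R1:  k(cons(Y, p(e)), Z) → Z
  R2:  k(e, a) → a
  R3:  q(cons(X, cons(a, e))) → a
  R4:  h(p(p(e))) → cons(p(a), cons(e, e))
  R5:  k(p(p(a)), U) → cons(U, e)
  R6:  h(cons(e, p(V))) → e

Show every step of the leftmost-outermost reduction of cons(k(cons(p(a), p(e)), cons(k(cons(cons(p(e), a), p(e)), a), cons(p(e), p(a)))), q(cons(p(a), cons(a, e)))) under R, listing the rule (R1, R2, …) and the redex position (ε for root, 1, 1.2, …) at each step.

1. cons(k(cons(p(a), p(e)), cons(k(cons(cons(p(e), a), p(e)), a), cons(p(e), p(a)))), q(cons(p(a), cons(a, e))))  →  cons(cons(k(cons(cons(p(e), a), p(e)), a), cons(p(e), p(a))), q(cons(p(a), cons(a, e))))   [R1 at 1]
2. cons(cons(k(cons(cons(p(e), a), p(e)), a), cons(p(e), p(a))), q(cons(p(a), cons(a, e))))  →  cons(cons(a, cons(p(e), p(a))), q(cons(p(a), cons(a, e))))   [R1 at 1.1]
3. cons(cons(a, cons(p(e), p(a))), q(cons(p(a), cons(a, e))))  →  cons(cons(a, cons(p(e), p(a))), a)   [R3 at 2]

cons(cons(a, cons(p(e), p(a))), a)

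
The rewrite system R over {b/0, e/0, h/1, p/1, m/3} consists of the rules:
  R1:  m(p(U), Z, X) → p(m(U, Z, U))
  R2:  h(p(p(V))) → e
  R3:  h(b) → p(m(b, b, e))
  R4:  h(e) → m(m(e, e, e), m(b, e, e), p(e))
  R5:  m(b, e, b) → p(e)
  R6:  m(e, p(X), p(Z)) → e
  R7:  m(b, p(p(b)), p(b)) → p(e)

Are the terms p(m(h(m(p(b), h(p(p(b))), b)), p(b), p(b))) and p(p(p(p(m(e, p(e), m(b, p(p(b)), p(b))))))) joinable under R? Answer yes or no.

no — NF(t₁) = p(e), NF(t₂) = p(p(p(p(e))))

Reduce t₁ = p(m(h(m(p(b), h(p(p(b))), b)), p(b), p(b))):
1. p(m(h(m(p(b), h(p(p(b))), b)), p(b), p(b)))  →  p(m(h(p(m(b, h(p(p(b))), b))), p(b), p(b)))   [R1 at 1.1.1]
2. p(m(h(p(m(b, h(p(p(b))), b))), p(b), p(b)))  →  p(m(h(p(m(b, e, b))), p(b), p(b)))   [R2 at 1.1.1.1.2]
3. p(m(h(p(m(b, e, b))), p(b), p(b)))  →  p(m(h(p(p(e))), p(b), p(b)))   [R5 at 1.1.1.1]
4. p(m(h(p(p(e))), p(b), p(b)))  →  p(m(e, p(b), p(b)))   [R2 at 1.1]
5. p(m(e, p(b), p(b)))  →  p(e)   [R6 at 1]

Reduce t₂ = p(p(p(p(m(e, p(e), m(b, p(p(b)), p(b))))))):
1. p(p(p(p(m(e, p(e), m(b, p(p(b)), p(b)))))))  →  p(p(p(p(m(e, p(e), p(e))))))   [R7 at 1.1.1.1.3]
2. p(p(p(p(m(e, p(e), p(e))))))  →  p(p(p(p(e))))   [R6 at 1.1.1.1]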